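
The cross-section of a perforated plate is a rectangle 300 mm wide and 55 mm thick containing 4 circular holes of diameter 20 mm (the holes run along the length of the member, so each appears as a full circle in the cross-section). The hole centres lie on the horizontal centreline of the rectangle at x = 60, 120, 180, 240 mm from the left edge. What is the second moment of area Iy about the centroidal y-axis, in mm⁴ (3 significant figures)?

Iy ≈ 1.18 × 10⁸ mm⁴

Treat the section as a set of non-overlapping primitives; coordinates are from the bounding-box lower-left.
Plate: 300 × 55, A = 16 500 mm², x = 150 mm, Ī = 123 750 000 mm⁴.
Hole 1 (subtracted): ⌀20, A = 314.16 mm², x = 60 mm, Ī = 7 854 mm⁴.
Hole 2 (subtracted): ⌀20, A = 314.16 mm², x = 120 mm, Ī = 7 854 mm⁴.
Hole 3 (subtracted): ⌀20, A = 314.16 mm², x = 180 mm, Ī = 7 854 mm⁴.
Hole 4 (subtracted): ⌀20, A = 314.16 mm², x = 240 mm, Ī = 7 854 mm⁴.
By symmetry the centroid is at mid-width, x̄ = 150 mm.
Transfer each piece to the centroidal y-axis using Ī + A·d² with d = x − 150:
  plate: d = 0 mm → contributes +123 750 000 mm⁴
  hole 1: d = -90 mm → contributes −2 552 544 mm⁴
  hole 2: d = -30 mm → contributes −290 597 mm⁴
  hole 3: d = 30 mm → contributes −290 597 mm⁴
  hole 4: d = 90 mm → contributes −2 552 544 mm⁴
Total I = 118 063 717 mm⁴.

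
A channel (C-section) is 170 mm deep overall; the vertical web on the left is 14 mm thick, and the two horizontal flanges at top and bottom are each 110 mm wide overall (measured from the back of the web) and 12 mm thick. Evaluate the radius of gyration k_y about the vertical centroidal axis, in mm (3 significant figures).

k_y ≈ 33.8 mm

Decompose the section into non-overlapping parts with the origin at the bottom-left of its bounding rectangle.
Web: 14 × 170, A = 2 380 mm², x = 7 mm, Ī = 38 873 mm⁴.
Top flange (beyond web): 96 × 12, A = 1 152 mm², x = 62 mm, Ī = 884 736 mm⁴.
Bottom flange (beyond web): 96 × 12, A = 1 152 mm², x = 62 mm, Ī = 884 736 mm⁴.
Centroid: x̄ = ΣA·x / ΣA = 34.054 mm.
Transfer each piece to the vertical centroidal axis using Ī + A·d² with d = x − 34.054:
  web: d = -27.054 mm → contributes +1 780 815 mm⁴
  top flange (beyond web): d = 27.946 mm → contributes +1 784 437 mm⁴
  bottom flange (beyond web): d = 27.946 mm → contributes +1 784 437 mm⁴
Total I = 5 349 688 mm⁴.
Radius of gyration: k = √(I/A) = √(5 349 688 / 4 684) = 33.795 mm.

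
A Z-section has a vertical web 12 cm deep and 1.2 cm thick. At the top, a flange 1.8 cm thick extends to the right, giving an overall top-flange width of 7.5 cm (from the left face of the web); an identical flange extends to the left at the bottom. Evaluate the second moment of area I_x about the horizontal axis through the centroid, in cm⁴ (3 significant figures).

Decompose the section into non-overlapping parts with the origin at the bottom-left of its bounding rectangle.
Web: 1.2 × 12, A = 14.4 cm², y = 6 cm, Ī = 172.8 cm⁴.
Top flange (beyond web): 6.3 × 1.8, A = 11.34 cm², y = 11.1 cm, Ī = 3.0618 cm⁴.
Bottom flange (beyond web): 6.3 × 1.8, A = 11.34 cm², y = 0.9 cm, Ī = 3.0618 cm⁴.
Centroid: ȳ = ΣA·y / ΣA = 6 cm.
Transfer each piece to the horizontal axis through the centroid using Ī + A·d² with d = y − 6:
  web: d = 0 cm → contributes +172.8 cm⁴
  top flange (beyond web): d = 5.1 cm → contributes +298.02 cm⁴
  bottom flange (beyond web): d = -5.1 cm → contributes +298.02 cm⁴
Total I = 768.83 cm⁴.

I_x ≈ 769 cm⁴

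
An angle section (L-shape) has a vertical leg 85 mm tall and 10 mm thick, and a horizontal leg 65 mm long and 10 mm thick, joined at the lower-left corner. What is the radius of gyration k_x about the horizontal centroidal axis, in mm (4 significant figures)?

k_x ≈ 26.54 mm

Treat the section as a set of non-overlapping primitives; coordinates are from the bounding-box lower-left.
Vertical leg: 10 × 85, A = 850 mm², y = 42.5 mm, Ī = 511 771 mm⁴.
Horizontal leg (remainder): 55 × 10, A = 550 mm², y = 5 mm, Ī = 4583.33 mm⁴.
Centroid: ȳ = ΣA·y / ΣA = 27.7679 mm.
Transfer each piece to the horizontal centroidal axis using Ī + A·d² with d = y − 27.7679:
  vertical leg: d = 14.7321 mm → contributes +696 251 mm⁴
  horizontal leg (remainder): d = -22.7679 mm → contributes +289 690 mm⁴
Total I = 985 941 mm⁴.
Radius of gyration: k = √(I/A) = √(985 941 / 1 400) = 26.5376 mm.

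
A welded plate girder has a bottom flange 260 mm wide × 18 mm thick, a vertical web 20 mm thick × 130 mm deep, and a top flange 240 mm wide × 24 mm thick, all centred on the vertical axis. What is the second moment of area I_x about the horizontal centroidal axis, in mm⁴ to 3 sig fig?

I_x ≈ 6.31 × 10⁷ mm⁴

Treat the section as a set of non-overlapping primitives; coordinates are from the bounding-box lower-left.
Bottom plate: 260 × 18, A = 4 680 mm², y = 9 mm, Ī = 126 360 mm⁴.
Web plate: 20 × 130, A = 2 600 mm², y = 83 mm, Ī = 3 661 667 mm⁴.
Top plate: 240 × 24, A = 5 760 mm², y = 160 mm, Ī = 276 480 mm⁴.
Centroid: ȳ = ΣA·y / ΣA = 90.454 mm.
Transfer each piece to the horizontal centroidal axis using Ī + A·d² with d = y − 90.454:
  bottom plate: d = -81.454 mm → contributes +31 177 000 mm⁴
  web plate: d = -7.454 mm → contributes +3 806 128 mm⁴
  top plate: d = 69.546 mm → contributes +28 135 571 mm⁴
Total I = 63 118 699 mm⁴.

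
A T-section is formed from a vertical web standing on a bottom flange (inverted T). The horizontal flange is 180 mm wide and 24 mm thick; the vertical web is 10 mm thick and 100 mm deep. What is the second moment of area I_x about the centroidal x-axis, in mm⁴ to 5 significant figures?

I_x ≈ 4.1621 × 10⁶ mm⁴

Break the section into simple shapes (no overlaps), measuring from the bottom-left corner of the bounding box.
Flange: 180 × 24, A = 4 320 mm², y = 12 mm, Ī = 207 360 mm⁴.
Web: 10 × 100, A = 1 000 mm², y = 74 mm, Ī = 833333.3 mm⁴.
Centroid: ȳ = ΣA·y / ΣA = 23.65414 mm.
Transfer each piece to the centroidal x-axis using Ī + A·d² with d = y − 23.65414:
  flange: d = -11.65414 mm → contributes +794097.5 mm⁴
  web: d = 50.34586 mm → contributes +3 368 039 mm⁴
Total I = 4 162 137 mm⁴.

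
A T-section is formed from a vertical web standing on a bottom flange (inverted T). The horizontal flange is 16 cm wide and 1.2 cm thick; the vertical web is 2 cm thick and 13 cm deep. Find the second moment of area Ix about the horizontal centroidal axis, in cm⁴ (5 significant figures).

Ix ≈ 925.21 cm⁴

Decompose the section into non-overlapping parts with the origin at the bottom-left of its bounding rectangle.
Flange: 16 × 1.2, A = 19.2 cm², y = 0.6 cm, Ī = 2.304 cm⁴.
Web: 2 × 13, A = 26 cm², y = 7.7 cm, Ī = 366.1667 cm⁴.
Centroid: ȳ = ΣA·y / ΣA = 4.684071 cm.
Transfer each piece to the horizontal centroidal axis using Ī + A·d² with d = y − 4.684071:
  flange: d = -4.084071 cm → contributes +322.553 cm⁴
  web: d = 3.015929 cm → contributes +602.6582 cm⁴
Total I = 925.2112 cm⁴.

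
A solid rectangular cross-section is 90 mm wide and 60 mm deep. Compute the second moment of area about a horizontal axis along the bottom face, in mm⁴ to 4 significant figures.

The section: 90 × 60, A = 5 400 mm², y = 30 mm, Ī = 1 620 000 mm⁴.
Transfer it to the base of the section using Ī + A·d² with d = y − 0:
  the section: d = 30 mm → contributes +6 480 000 mm⁴
Total I = 6 480 000 mm⁴.

I_base ≈ 6.480 × 10⁶ mm⁴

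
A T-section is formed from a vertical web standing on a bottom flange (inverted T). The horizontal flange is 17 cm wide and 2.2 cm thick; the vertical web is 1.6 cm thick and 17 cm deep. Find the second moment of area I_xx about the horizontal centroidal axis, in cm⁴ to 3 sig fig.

I_xx ≈ 2120 cm⁴

Break the section into simple shapes (no overlaps), measuring from the bottom-left corner of the bounding box.
Flange: 17 × 2.2, A = 37.4 cm², y = 1.1 cm, Ī = 15.085 cm⁴.
Web: 1.6 × 17, A = 27.2 cm², y = 10.7 cm, Ī = 655.07 cm⁴.
Centroid: ȳ = ΣA·y / ΣA = 5.1421 cm.
Transfer each piece to the horizontal centroidal axis using Ī + A·d² with d = y − 5.1421:
  flange: d = -4.0421 cm → contributes +626.15 cm⁴
  web: d = 5.5579 cm → contributes +1495.3 cm⁴
Total I = 2121.4 cm⁴.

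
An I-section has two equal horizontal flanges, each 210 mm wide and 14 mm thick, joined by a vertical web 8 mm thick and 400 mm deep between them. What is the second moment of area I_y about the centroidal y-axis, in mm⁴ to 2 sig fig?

I_y ≈ 2.2 × 10⁷ mm⁴

Split into non-overlapping primitives; take the origin at the lower-left of the bounding box.
Bottom flange: 210 × 14, A = 2 940 mm², x = 105 mm, Ī = 10 804 500 mm⁴.
Web: 8 × 400, A = 3 200 mm², x = 105 mm, Ī = 17 067 mm⁴.
Top flange: 210 × 14, A = 2 940 mm², x = 105 mm, Ī = 10 804 500 mm⁴.
By symmetry the centroid is at mid-width, x̄ = 105 mm.
All pieces are centred on the centroidal y-axis, so I = ΣĪ = 21 626 067 mm⁴.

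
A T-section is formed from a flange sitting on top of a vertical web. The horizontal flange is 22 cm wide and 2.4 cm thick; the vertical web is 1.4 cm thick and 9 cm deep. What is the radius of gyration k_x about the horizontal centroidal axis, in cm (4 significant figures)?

Split into non-overlapping primitives; take the origin at the lower-left of the bounding box.
Flange: 22 × 2.4, A = 52.8 cm², y = 10.2 cm, Ī = 25.344 cm⁴.
Web: 1.4 × 9, A = 12.6 cm², y = 4.5 cm, Ī = 85.05 cm⁴.
Centroid: ȳ = ΣA·y / ΣA = 9.10183 cm.
Transfer each piece to the horizontal centroidal axis using Ī + A·d² with d = y − 9.10183:
  flange: d = 1.09817 cm → contributes +89.019 cm⁴
  web: d = -4.60183 cm → contributes +351.879 cm⁴
Total I = 440.898 cm⁴.
Radius of gyration: k = √(I/A) = √(440.898 / 65.4) = 2.59645 cm.

k_x ≈ 2.596 cm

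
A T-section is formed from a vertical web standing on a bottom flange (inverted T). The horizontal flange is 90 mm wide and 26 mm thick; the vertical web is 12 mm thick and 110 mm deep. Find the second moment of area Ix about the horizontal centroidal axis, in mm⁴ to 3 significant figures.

Break the section into simple shapes (no overlaps), measuring from the bottom-left corner of the bounding box.
Flange: 90 × 26, A = 2 340 mm², y = 13 mm, Ī = 131 820 mm⁴.
Web: 12 × 110, A = 1 320 mm², y = 81 mm, Ī = 1 331 000 mm⁴.
Centroid: ȳ = ΣA·y / ΣA = 37.525 mm.
Transfer each piece to the horizontal centroidal axis using Ī + A·d² with d = y − 37.525:
  flange: d = -24.525 mm → contributes +1 539 226 mm⁴
  web: d = 43.475 mm → contributes +3 825 947 mm⁴
Total I = 5 365 173 mm⁴.

Ix ≈ 5.37 × 10⁶ mm⁴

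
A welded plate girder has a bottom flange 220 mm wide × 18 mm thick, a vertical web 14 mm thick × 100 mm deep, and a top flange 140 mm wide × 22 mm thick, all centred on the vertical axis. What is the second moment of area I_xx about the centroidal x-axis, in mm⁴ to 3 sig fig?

Break the section into simple shapes (no overlaps), measuring from the bottom-left corner of the bounding box.
Bottom plate: 220 × 18, A = 3 960 mm², y = 9 mm, Ī = 106 920 mm⁴.
Web plate: 14 × 100, A = 1 400 mm², y = 68 mm, Ī = 1 166 667 mm⁴.
Top plate: 140 × 22, A = 3 080 mm², y = 129 mm, Ī = 124 227 mm⁴.
Centroid: ȳ = ΣA·y / ΣA = 62.578 mm.
Transfer each piece to the centroidal x-axis using Ī + A·d² with d = y − 62.578:
  bottom plate: d = -53.578 mm → contributes +11 474 589 mm⁴
  web plate: d = 5.4218 mm → contributes +1 207 821 mm⁴
  top plate: d = 66.422 mm → contributes +13 712 742 mm⁴
Total I = 26 395 152 mm⁴.

I_xx ≈ 2.64 × 10⁷ mm⁴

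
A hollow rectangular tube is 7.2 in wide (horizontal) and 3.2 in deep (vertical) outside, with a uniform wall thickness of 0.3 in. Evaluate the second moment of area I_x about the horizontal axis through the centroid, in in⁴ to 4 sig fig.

I_x ≈ 9.994 in⁴

Split into non-overlapping primitives; take the origin at the lower-left of the bounding box.
Outer rectangle: 7.2 × 3.2, A = 23.04 in², y = 1.6 in, Ī = 19.6608 in⁴.
Inner void (subtracted): 6.6 × 2.6, A = 17.16 in², y = 1.6 in, Ī = 9.6668 in⁴.
By symmetry the centroid is at mid-height, ȳ = 1.6 in.
All pieces are centred on the horizontal axis through the centroid, so I = ΣĪ (holes subtracted) = 9.994 in⁴.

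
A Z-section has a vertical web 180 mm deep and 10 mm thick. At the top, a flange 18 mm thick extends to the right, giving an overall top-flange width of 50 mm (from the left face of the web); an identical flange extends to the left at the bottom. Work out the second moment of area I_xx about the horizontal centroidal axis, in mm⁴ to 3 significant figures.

I_xx ≈ 1.43 × 10⁷ mm⁴

Treat the section as a set of non-overlapping primitives; coordinates are from the bounding-box lower-left.
Web: 10 × 180, A = 1 800 mm², y = 90 mm, Ī = 4 860 000 mm⁴.
Top flange (beyond web): 40 × 18, A = 720 mm², y = 171 mm, Ī = 19 440 mm⁴.
Bottom flange (beyond web): 40 × 18, A = 720 mm², y = 9 mm, Ī = 19 440 mm⁴.
Centroid: ȳ = ΣA·y / ΣA = 90 mm.
Transfer each piece to the horizontal centroidal axis using Ī + A·d² with d = y − 90:
  web: d = 0 mm → contributes +4 860 000 mm⁴
  top flange (beyond web): d = 81 mm → contributes +4 743 360 mm⁴
  bottom flange (beyond web): d = -81 mm → contributes +4 743 360 mm⁴
Total I = 14 346 720 mm⁴.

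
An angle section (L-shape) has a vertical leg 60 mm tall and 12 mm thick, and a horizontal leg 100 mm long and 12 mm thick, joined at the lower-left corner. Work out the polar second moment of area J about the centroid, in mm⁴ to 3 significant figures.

Break the section into simple shapes (no overlaps), measuring from the bottom-left corner of the bounding box.
Vertical leg: 12 × 60, A = 720 mm², y = 30 mm, Ī = 216 000 mm⁴.
Horizontal leg (remainder): 88 × 12, A = 1 056 mm², y = 6 mm, Ī = 12 672 mm⁴.
Centroid: ȳ = ΣA·y / ΣA = 15.73 mm.
Transfer each piece to the centroidal x-axis using Ī + A·d² with d = y − 15.73:
  vertical leg: d = 14.27 mm → contributes +362 621 mm⁴
  horizontal leg (remainder): d = -9.7297 mm → contributes +112 641 mm⁴
Total I = 475 262 mm⁴.
For the y-axis: x̄ = 35.73 mm.
Repeating about the centroidal y-axis gives I_y = 1 760 382 mm⁴.
Polar second moment: J = I_x + I_y = 2 235 645 mm⁴.

J ≈ 2.24 × 10⁶ mm⁴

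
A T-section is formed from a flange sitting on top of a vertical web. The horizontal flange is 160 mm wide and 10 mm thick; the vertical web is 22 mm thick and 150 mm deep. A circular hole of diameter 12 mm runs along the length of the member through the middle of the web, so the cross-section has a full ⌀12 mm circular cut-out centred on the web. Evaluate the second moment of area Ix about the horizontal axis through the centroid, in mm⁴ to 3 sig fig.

Ix ≈ 1.30 × 10⁷ mm⁴

Treat the section as a set of non-overlapping primitives; coordinates are from the bounding-box lower-left.
Flange: 160 × 10, A = 1 600 mm², y = 155 mm, Ī = 13 333 mm⁴.
Web: 22 × 150, A = 3 300 mm², y = 75 mm, Ī = 6 187 500 mm⁴.
Hole (subtracted): ⌀12, A = 113.1 mm², y = 75 mm, Ī = 1017.9 mm⁴.
Centroid: ȳ = ΣA·y / ΣA = 101.74 mm.
Transfer each piece to the horizontal axis through the centroid using Ī + A·d² with d = y − 101.74:
  flange: d = 53.26 mm → contributes +4 552 001 mm⁴
  web: d = -26.74 mm → contributes +8 547 026 mm⁴
  hole: d = -26.74 mm → contributes −81 883 mm⁴
Total I = 13 017 143 mm⁴.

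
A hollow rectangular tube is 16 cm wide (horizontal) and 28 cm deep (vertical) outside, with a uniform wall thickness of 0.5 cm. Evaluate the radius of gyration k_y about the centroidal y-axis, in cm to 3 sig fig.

k_y ≈ 6.76 cm

Treat the section as a set of non-overlapping primitives; coordinates are from the bounding-box lower-left.
Outer rectangle: 16 × 28, A = 448 cm², x = 8 cm, Ī = 9557.3 cm⁴.
Inner void (subtracted): 15 × 27, A = 405 cm², x = 8 cm, Ī = 7593.8 cm⁴.
By symmetry the centroid is at mid-width, x̄ = 8 cm.
All pieces are centred on the centroidal y-axis, so I = ΣĪ (holes subtracted) = 1963.6 cm⁴.
Radius of gyration: k = √(I/A) = √(1963.6 / 43) = 6.7576 cm.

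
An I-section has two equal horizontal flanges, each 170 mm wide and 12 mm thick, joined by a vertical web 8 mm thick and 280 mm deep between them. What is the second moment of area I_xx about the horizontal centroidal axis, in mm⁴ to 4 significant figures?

I_xx ≈ 1.017 × 10⁸ mm⁴

Decompose the section into non-overlapping parts with the origin at the bottom-left of its bounding rectangle.
Bottom flange: 170 × 12, A = 2 040 mm², y = 6 mm, Ī = 24 480 mm⁴.
Web: 8 × 280, A = 2 240 mm², y = 152 mm, Ī = 14 634 667 mm⁴.
Top flange: 170 × 12, A = 2 040 mm², y = 298 mm, Ī = 24 480 mm⁴.
By symmetry the centroid is at mid-height, ȳ = 152 mm.
Transfer each piece to the horizontal centroidal axis using Ī + A·d² with d = y − 152:
  bottom flange: d = -146 mm → contributes +43 509 120 mm⁴
  web: d = 0 mm → contributes +14 634 667 mm⁴
  top flange: d = 146 mm → contributes +43 509 120 mm⁴
Total I = 101 652 907 mm⁴.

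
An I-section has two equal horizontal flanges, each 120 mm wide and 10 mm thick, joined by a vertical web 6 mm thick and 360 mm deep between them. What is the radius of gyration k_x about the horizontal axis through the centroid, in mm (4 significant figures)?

Split into non-overlapping primitives; take the origin at the lower-left of the bounding box.
Bottom flange: 120 × 10, A = 1 200 mm², y = 5 mm, Ī = 10 000 mm⁴.
Web: 6 × 360, A = 2 160 mm², y = 190 mm, Ī = 23 328 000 mm⁴.
Top flange: 120 × 10, A = 1 200 mm², y = 375 mm, Ī = 10 000 mm⁴.
By symmetry the centroid is at mid-height, ȳ = 190 mm.
Transfer each piece to the horizontal axis through the centroid using Ī + A·d² with d = y − 190:
  bottom flange: d = -185 mm → contributes +41 080 000 mm⁴
  web: d = 0 mm → contributes +23 328 000 mm⁴
  top flange: d = 185 mm → contributes +41 080 000 mm⁴
Total I = 105 488 000 mm⁴.
Radius of gyration: k = √(I/A) = √(105 488 000 / 4 560) = 152.096 mm.

k_x ≈ 152.1 mm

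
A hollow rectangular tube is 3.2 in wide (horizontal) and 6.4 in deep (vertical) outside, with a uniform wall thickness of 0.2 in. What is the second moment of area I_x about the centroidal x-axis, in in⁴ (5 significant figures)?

Decompose the section into non-overlapping parts with the origin at the bottom-left of its bounding rectangle.
Outer rectangle: 3.2 × 6.4, A = 20.48 in², y = 3.2 in, Ī = 69.90507 in⁴.
Inner void (subtracted): 2.8 × 6, A = 16.8 in², y = 3.2 in, Ī = 50.4 in⁴.
By symmetry the centroid is at mid-height, ȳ = 3.2 in.
All pieces are centred on the centroidal x-axis, so I = ΣĪ (holes subtracted) = 19.50507 in⁴.

I_x ≈ 19.505 in⁴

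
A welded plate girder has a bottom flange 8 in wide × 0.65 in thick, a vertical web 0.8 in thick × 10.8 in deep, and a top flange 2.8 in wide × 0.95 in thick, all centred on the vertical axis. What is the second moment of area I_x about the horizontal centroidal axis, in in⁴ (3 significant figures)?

I_x ≈ 334 in⁴

Break the section into simple shapes (no overlaps), measuring from the bottom-left corner of the bounding box.
Bottom plate: 8 × 0.65, A = 5.2 in², y = 0.325 in, Ī = 0.18308 in⁴.
Web plate: 0.8 × 10.8, A = 8.64 in², y = 6.05 in, Ī = 83.981 in⁴.
Top plate: 2.8 × 0.95, A = 2.66 in², y = 11.925 in, Ī = 0.20005 in⁴.
Centroid: ȳ = ΣA·y / ΣA = 5.1929 in.
Transfer each piece to the horizontal centroidal axis using Ī + A·d² with d = y − 5.1929:
  bottom plate: d = -4.8679 in → contributes +123.4 in⁴
  web plate: d = 0.85712 in → contributes +90.328 in⁴
  top plate: d = 6.7321 in → contributes +120.76 in⁴
Total I = 334.49 in⁴.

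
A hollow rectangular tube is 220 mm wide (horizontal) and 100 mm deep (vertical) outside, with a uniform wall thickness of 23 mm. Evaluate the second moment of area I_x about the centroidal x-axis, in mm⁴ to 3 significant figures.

I_x ≈ 1.61 × 10⁷ mm⁴

Break the section into simple shapes (no overlaps), measuring from the bottom-left corner of the bounding box.
Outer rectangle: 220 × 100, A = 22 000 mm², y = 50 mm, Ī = 18 333 333 mm⁴.
Inner void (subtracted): 174 × 54, A = 9 396 mm², y = 50 mm, Ī = 2 283 228 mm⁴.
By symmetry the centroid is at mid-height, ȳ = 50 mm.
All pieces are centred on the centroidal x-axis, so I = ΣĪ (holes subtracted) = 16 050 105 mm⁴.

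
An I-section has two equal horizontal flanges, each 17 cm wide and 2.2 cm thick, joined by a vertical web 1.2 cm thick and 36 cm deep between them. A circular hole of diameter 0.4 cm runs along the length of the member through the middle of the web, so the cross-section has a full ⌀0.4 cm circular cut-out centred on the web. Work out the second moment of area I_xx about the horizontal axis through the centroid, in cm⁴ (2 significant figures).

I_xx ≈ 3.2 × 10⁴ cm⁴

Split into non-overlapping primitives; take the origin at the lower-left of the bounding box.
Bottom flange: 17 × 2.2, A = 37.4 cm², y = 1.1 cm, Ī = 15.08 cm⁴.
Web: 1.2 × 36, A = 43.2 cm², y = 20.2 cm, Ī = 4 666 cm⁴.
Top flange: 17 × 2.2, A = 37.4 cm², y = 39.3 cm, Ī = 15.08 cm⁴.
Hole (subtracted): ⌀0.4, A = 0.1257 cm², y = 20.2 cm, Ī = 0.001257 cm⁴.
By symmetry the centroid is at mid-height, ȳ = 20.2 cm.
Transfer each piece to the horizontal axis through the centroid using Ī + A·d² with d = y − 20.2:
  bottom flange: d = -19.1 cm → contributes +13 659 cm⁴
  web: d = 0 cm → contributes +4 666 cm⁴
  top flange: d = 19.1 cm → contributes +13 659 cm⁴
  hole: d = 0 cm → contributes −0.001257 cm⁴
Total I = 31 984 cm⁴.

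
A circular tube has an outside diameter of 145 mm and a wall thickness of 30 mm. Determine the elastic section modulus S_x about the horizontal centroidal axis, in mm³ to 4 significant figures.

S_x ≈ 2.640 × 10⁵ mm³

Split into non-overlapping primitives; take the origin at the lower-left of the bounding box.
Outer circle: ⌀145, A = 16 513 mm², y = 72.5 mm, Ī = 21 699 109 mm⁴.
Bore (subtracted): ⌀85, A = 5674.5 mm², y = 72.5 mm, Ī = 2 562 392 mm⁴.
By symmetry the centroid is at mid-height, ȳ = 72.5 mm.
All pieces are centred on the horizontal centroidal axis, so I = ΣĪ (holes subtracted) = 19 136 717 mm⁴.
Extreme fibre distance c = 72.5 mm; S = I/c = 263 955 mm³.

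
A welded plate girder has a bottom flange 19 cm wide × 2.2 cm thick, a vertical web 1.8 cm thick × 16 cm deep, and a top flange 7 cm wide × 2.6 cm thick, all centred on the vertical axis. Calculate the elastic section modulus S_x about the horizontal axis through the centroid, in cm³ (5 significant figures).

S_x ≈ 398.78 cm³

Split into non-overlapping primitives; take the origin at the lower-left of the bounding box.
Bottom plate: 19 × 2.2, A = 41.8 cm², y = 1.1 cm, Ī = 16.85933 cm⁴.
Web plate: 1.8 × 16, A = 28.8 cm², y = 10.2 cm, Ī = 614.4 cm⁴.
Top plate: 7 × 2.6, A = 18.2 cm², y = 19.5 cm, Ī = 10.25267 cm⁴.
Centroid: ȳ = ΣA·y / ΣA = 7.822523 cm.
Transfer each piece to the horizontal axis through the centroid using Ī + A·d² with d = y − 7.822523:
  bottom plate: d = -6.722523 cm → contributes +1905.898 cm⁴
  web plate: d = 2.377477 cm → contributes +777.1891 cm⁴
  top plate: d = 11.67748 cm → contributes +2492.068 cm⁴
Total I = 5175.155 cm⁴.
Extreme fibre distance c = 12.97748 cm; S = I/c = 398.7797 cm³.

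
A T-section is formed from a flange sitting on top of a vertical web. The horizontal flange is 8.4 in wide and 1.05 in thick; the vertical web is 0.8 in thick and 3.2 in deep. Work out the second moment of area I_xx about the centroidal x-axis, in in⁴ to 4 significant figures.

I_xx ≈ 11.95 in⁴

Split into non-overlapping primitives; take the origin at the lower-left of the bounding box.
Flange: 8.4 × 1.05, A = 8.82 in², y = 3.725 in, Ī = 0.810338 in⁴.
Web: 0.8 × 3.2, A = 2.56 in², y = 1.6 in, Ī = 2.18453 in⁴.
Centroid: ȳ = ΣA·y / ΣA = 3.24697 in.
Transfer each piece to the centroidal x-axis using Ī + A·d² with d = y − 3.24697:
  flange: d = 0.478032 in → contributes +2.82583 in⁴
  web: d = -1.64697 in → contributes +9.12855 in⁴
Total I = 11.9544 in⁴.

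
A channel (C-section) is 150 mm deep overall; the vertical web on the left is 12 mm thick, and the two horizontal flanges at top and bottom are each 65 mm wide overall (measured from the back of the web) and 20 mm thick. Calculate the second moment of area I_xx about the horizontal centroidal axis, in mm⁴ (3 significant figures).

Decompose the section into non-overlapping parts with the origin at the bottom-left of its bounding rectangle.
Web: 12 × 150, A = 1 800 mm², y = 75 mm, Ī = 3 375 000 mm⁴.
Top flange (beyond web): 53 × 20, A = 1 060 mm², y = 140 mm, Ī = 35 333 mm⁴.
Bottom flange (beyond web): 53 × 20, A = 1 060 mm², y = 10 mm, Ī = 35 333 mm⁴.
By symmetry the centroid is at mid-height, ȳ = 75 mm.
Transfer each piece to the horizontal centroidal axis using Ī + A·d² with d = y − 75:
  web: d = 0 mm → contributes +3 375 000 mm⁴
  top flange (beyond web): d = 65 mm → contributes +4 513 833 mm⁴
  bottom flange (beyond web): d = -65 mm → contributes +4 513 833 mm⁴
Total I = 12 402 667 mm⁴.

I_xx ≈ 1.24 × 10⁷ mm⁴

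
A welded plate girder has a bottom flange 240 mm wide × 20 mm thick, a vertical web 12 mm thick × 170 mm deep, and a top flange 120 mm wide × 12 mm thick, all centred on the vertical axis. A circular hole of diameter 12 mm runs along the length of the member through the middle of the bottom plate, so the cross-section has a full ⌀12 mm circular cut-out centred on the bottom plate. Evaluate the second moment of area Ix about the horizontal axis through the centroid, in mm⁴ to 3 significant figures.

Ix ≈ 4.72 × 10⁷ mm⁴

Break the section into simple shapes (no overlaps), measuring from the bottom-left corner of the bounding box.
Bottom plate: 240 × 20, A = 4 800 mm², y = 10 mm, Ī = 160 000 mm⁴.
Web plate: 12 × 170, A = 2 040 mm², y = 105 mm, Ī = 4 913 000 mm⁴.
Top plate: 120 × 12, A = 1 440 mm², y = 196 mm, Ī = 17 280 mm⁴.
Hole (subtracted): ⌀12, A = 113.1 mm², y = 10 mm, Ī = 1017.9 mm⁴.
Centroid: ȳ = ΣA·y / ΣA = 66.526 mm.
Transfer each piece to the horizontal axis through the centroid using Ī + A·d² with d = y − 66.526:
  bottom plate: d = -56.526 mm → contributes +15 496 750 mm⁴
  web plate: d = 38.474 mm → contributes +7 932 752 mm⁴
  top plate: d = 129.47 mm → contributes +24 156 851 mm⁴
  hole: d = -56.526 mm → contributes −362 382 mm⁴
Total I = 47 223 972 mm⁴.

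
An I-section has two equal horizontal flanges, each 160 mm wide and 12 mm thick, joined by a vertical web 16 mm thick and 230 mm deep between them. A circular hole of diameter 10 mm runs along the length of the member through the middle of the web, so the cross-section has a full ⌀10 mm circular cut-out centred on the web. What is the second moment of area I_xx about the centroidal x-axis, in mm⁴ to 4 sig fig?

I_xx ≈ 7.249 × 10⁷ mm⁴

Split into non-overlapping primitives; take the origin at the lower-left of the bounding box.
Bottom flange: 160 × 12, A = 1 920 mm², y = 6 mm, Ī = 23 040 mm⁴.
Web: 16 × 230, A = 3 680 mm², y = 127 mm, Ī = 16 222 667 mm⁴.
Top flange: 160 × 12, A = 1 920 mm², y = 248 mm, Ī = 23 040 mm⁴.
Hole (subtracted): ⌀10, A = 78.5398 mm², y = 127 mm, Ī = 490.874 mm⁴.
By symmetry the centroid is at mid-height, ȳ = 127 mm.
Transfer each piece to the centroidal x-axis using Ī + A·d² with d = y − 127:
  bottom flange: d = -121 mm → contributes +28 133 760 mm⁴
  web: d = 0 mm → contributes +16 222 667 mm⁴
  top flange: d = 121 mm → contributes +28 133 760 mm⁴
  hole: d = 0 mm → contributes −490.874 mm⁴
Total I = 72 489 696 mm⁴.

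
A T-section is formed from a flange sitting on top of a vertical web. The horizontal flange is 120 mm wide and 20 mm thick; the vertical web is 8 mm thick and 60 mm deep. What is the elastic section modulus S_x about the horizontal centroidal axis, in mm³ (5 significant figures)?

Split into non-overlapping primitives; take the origin at the lower-left of the bounding box.
Flange: 120 × 20, A = 2 400 mm², y = 70 mm, Ī = 80 000 mm⁴.
Web: 8 × 60, A = 480 mm², y = 30 mm, Ī = 144 000 mm⁴.
Centroid: ȳ = ΣA·y / ΣA = 63.33333 mm.
Transfer each piece to the horizontal centroidal axis using Ī + A·d² with d = y − 63.33333:
  flange: d = 6.666667 mm → contributes +186666.7 mm⁴
  web: d = -33.33333 mm → contributes +677333.3 mm⁴
Total I = 864 000 mm⁴.
Extreme fibre distance c = 63.33333 mm; S = I/c = 13642.11 mm³.

S_x ≈ 1.3642 × 10⁴ mm³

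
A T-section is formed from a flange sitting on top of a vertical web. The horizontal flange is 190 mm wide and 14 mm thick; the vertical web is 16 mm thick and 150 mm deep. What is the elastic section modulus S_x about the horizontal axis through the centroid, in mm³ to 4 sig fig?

Split into non-overlapping primitives; take the origin at the lower-left of the bounding box.
Flange: 190 × 14, A = 2 660 mm², y = 157 mm, Ī = 43446.7 mm⁴.
Web: 16 × 150, A = 2 400 mm², y = 75 mm, Ī = 4 500 000 mm⁴.
Centroid: ȳ = ΣA·y / ΣA = 118.107 mm.
Transfer each piece to the horizontal axis through the centroid using Ī + A·d² with d = y − 118.107:
  flange: d = 38.8933 mm → contributes +4 067 195 mm⁴
  web: d = -43.1067 mm → contributes +8 959 654 mm⁴
Total I = 13 026 849 mm⁴.
Extreme fibre distance c = 118.107 mm; S = I/c = 110 297 mm³.

S_x ≈ 1.103 × 10⁵ mm³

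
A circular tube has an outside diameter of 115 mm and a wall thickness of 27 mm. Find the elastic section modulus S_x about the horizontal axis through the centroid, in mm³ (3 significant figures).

S_x ≈ 1.37 × 10⁵ mm³

Break the section into simple shapes (no overlaps), measuring from the bottom-left corner of the bounding box.
Outer circle: ⌀115, A = 10 387 mm², y = 57.5 mm, Ī = 8 585 414 mm⁴.
Bore (subtracted): ⌀61, A = 2922.5 mm², y = 57.5 mm, Ī = 679 656 mm⁴.
By symmetry the centroid is at mid-height, ȳ = 57.5 mm.
All pieces are centred on the horizontal axis through the centroid, so I = ΣĪ (holes subtracted) = 7 905 758 mm⁴.
Extreme fibre distance c = 57.5 mm; S = I/c = 137 491 mm³.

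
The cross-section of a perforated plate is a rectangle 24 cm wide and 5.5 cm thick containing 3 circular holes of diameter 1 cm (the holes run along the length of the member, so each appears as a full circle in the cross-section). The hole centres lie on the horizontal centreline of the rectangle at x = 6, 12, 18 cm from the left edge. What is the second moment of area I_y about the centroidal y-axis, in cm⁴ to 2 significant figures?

Split into non-overlapping primitives; take the origin at the lower-left of the bounding box.
Plate: 24 × 5.5, A = 132 cm², x = 12 cm, Ī = 6 336 cm⁴.
Hole 1 (subtracted): ⌀1, A = 0.7854 cm², x = 6 cm, Ī = 0.04909 cm⁴.
Hole 2 (subtracted): ⌀1, A = 0.7854 cm², x = 12 cm, Ī = 0.04909 cm⁴.
Hole 3 (subtracted): ⌀1, A = 0.7854 cm², x = 18 cm, Ī = 0.04909 cm⁴.
By symmetry the centroid is at mid-width, x̄ = 12 cm.
Transfer each piece to the centroidal y-axis using Ī + A·d² with d = x − 12:
  plate: d = 0 cm → contributes +6 336 cm⁴
  hole 1: d = -6 cm → contributes −28.32 cm⁴
  hole 2: d = 0 cm → contributes −0.04909 cm⁴
  hole 3: d = 6 cm → contributes −28.32 cm⁴
Total I = 6 279 cm⁴.

I_y ≈ 6300 cm⁴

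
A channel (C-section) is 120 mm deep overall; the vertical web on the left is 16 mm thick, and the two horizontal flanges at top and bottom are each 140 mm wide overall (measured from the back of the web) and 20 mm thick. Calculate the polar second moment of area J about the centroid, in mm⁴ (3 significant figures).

J ≈ 2.80 × 10⁷ mm⁴

Treat the section as a set of non-overlapping primitives; coordinates are from the bounding-box lower-left.
Web: 16 × 120, A = 1 920 mm², y = 60 mm, Ī = 2 304 000 mm⁴.
Top flange (beyond web): 124 × 20, A = 2 480 mm², y = 110 mm, Ī = 82 667 mm⁴.
Bottom flange (beyond web): 124 × 20, A = 2 480 mm², y = 10 mm, Ī = 82 667 mm⁴.
By symmetry the centroid is at mid-height, ȳ = 60 mm.
Transfer each piece to the centroidal x-axis using Ī + A·d² with d = y − 60:
  web: d = 0 mm → contributes +2 304 000 mm⁴
  top flange (beyond web): d = 50 mm → contributes +6 282 667 mm⁴
  bottom flange (beyond web): d = -50 mm → contributes +6 282 667 mm⁴
Total I = 14 869 333 mm⁴.
For the y-axis: x̄ = 58.465 mm.
Repeating about the centroidal y-axis gives I_y = 13 178 885 mm⁴.
Polar second moment: J = I_x + I_y = 28 048 218 mm⁴.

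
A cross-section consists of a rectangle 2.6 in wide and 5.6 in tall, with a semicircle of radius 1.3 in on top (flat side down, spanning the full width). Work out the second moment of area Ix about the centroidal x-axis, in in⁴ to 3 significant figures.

Decompose the section into non-overlapping parts with the origin at the bottom-left of its bounding rectangle.
Rectangular body: 2.6 × 5.6, A = 14.56 in², y = 2.8 in, Ī = 38.05 in⁴.
Semicircular cap: semicircle r = 1.3, A = 2.6546 in², y = 6.1517 in, Ī = 0.31348 in⁴.
Centroid: ȳ = ΣA·y / ΣA = 3.3169 in.
Transfer each piece to the centroidal x-axis using Ī + A·d² with d = y − 3.3169:
  rectangular body: d = -0.51687 in → contributes +41.94 in⁴
  semicircular cap: d = 2.8349 in → contributes +21.648 in⁴
Total I = 63.587 in⁴.

Ix ≈ 63.6 in⁴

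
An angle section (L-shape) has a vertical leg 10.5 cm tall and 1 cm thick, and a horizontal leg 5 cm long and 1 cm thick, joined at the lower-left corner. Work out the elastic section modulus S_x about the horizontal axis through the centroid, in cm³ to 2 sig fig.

S_x ≈ 25 cm³

Treat the section as a set of non-overlapping primitives; coordinates are from the bounding-box lower-left.
Vertical leg: 1 × 10.5, A = 10.5 cm², y = 5.25 cm, Ī = 96.47 cm⁴.
Horizontal leg (remainder): 4 × 1, A = 4 cm², y = 0.5 cm, Ī = 0.3333 cm⁴.
Centroid: ȳ = ΣA·y / ΣA = 3.94 cm.
Transfer each piece to the horizontal axis through the centroid using Ī + A·d² with d = y − 3.94:
  vertical leg: d = 1.31 cm → contributes +114.5 cm⁴
  horizontal leg (remainder): d = -3.44 cm → contributes +47.66 cm⁴
Total I = 162.2 cm⁴.
Extreme fibre distance c = 6.56 cm; S = I/c = 24.72 cm³.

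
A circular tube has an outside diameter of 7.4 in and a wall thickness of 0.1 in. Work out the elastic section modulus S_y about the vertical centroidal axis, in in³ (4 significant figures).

Break the section into simple shapes (no overlaps), measuring from the bottom-left corner of the bounding box.
Outer circle: ⌀7.4, A = 43.0084 in², x = 3.7 in, Ī = 147.196 in⁴.
Bore (subtracted): ⌀7.2, A = 40.715 in², x = 3.7 in, Ī = 131.917 in⁴.
By symmetry the centroid is at mid-width, x̄ = 3.7 in.
All pieces are centred on the vertical centroidal axis, so I = ΣĪ (holes subtracted) = 15.2795 in⁴.
Extreme fibre distance c = 3.7 in; S = I/c = 4.1296 in³.

S_y ≈ 4.130 in³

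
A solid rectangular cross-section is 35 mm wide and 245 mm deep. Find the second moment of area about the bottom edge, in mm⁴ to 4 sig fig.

The section: 35 × 245, A = 8 575 mm², y = 122.5 mm, Ī = 42 892 865 mm⁴.
Transfer it to the bottom edge using Ī + A·d² with d = y − 0:
  the section: d = 122.5 mm → contributes +171 571 458 mm⁴
Total I = 171 571 458 mm⁴.

I_base ≈ 1.716 × 10⁸ mm⁴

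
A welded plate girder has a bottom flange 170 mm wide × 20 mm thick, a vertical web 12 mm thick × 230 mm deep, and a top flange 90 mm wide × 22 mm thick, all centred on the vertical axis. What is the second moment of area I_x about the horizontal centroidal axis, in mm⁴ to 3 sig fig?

Split into non-overlapping primitives; take the origin at the lower-left of the bounding box.
Bottom plate: 170 × 20, A = 3 400 mm², y = 10 mm, Ī = 113 333 mm⁴.
Web plate: 12 × 230, A = 2 760 mm², y = 135 mm, Ī = 12 167 000 mm⁴.
Top plate: 90 × 22, A = 1 980 mm², y = 261 mm, Ī = 79 860 mm⁴.
Centroid: ȳ = ΣA·y / ΣA = 113.44 mm.
Transfer each piece to the horizontal centroidal axis using Ī + A·d² with d = y − 113.44:
  bottom plate: d = -103.44 mm → contributes +36 490 901 mm⁴
  web plate: d = 21.563 mm → contributes +13 450 257 mm⁴
  top plate: d = 147.56 mm → contributes +43 193 839 mm⁴
Total I = 93 134 996 mm⁴.

I_x ≈ 9.31 × 10⁷ mm⁴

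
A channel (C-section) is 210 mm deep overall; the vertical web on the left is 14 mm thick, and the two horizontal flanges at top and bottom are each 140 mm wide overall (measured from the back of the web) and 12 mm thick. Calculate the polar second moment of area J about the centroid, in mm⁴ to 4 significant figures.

J ≈ 5.183 × 10⁷ mm⁴

Break the section into simple shapes (no overlaps), measuring from the bottom-left corner of the bounding box.
Web: 14 × 210, A = 2 940 mm², y = 105 mm, Ī = 10 804 500 mm⁴.
Top flange (beyond web): 126 × 12, A = 1 512 mm², y = 204 mm, Ī = 18 144 mm⁴.
Bottom flange (beyond web): 126 × 12, A = 1 512 mm², y = 6 mm, Ī = 18 144 mm⁴.
By symmetry the centroid is at mid-height, ȳ = 105 mm.
Transfer each piece to the centroidal x-axis using Ī + A·d² with d = y − 105:
  web: d = 0 mm → contributes +10 804 500 mm⁴
  top flange (beyond web): d = 99 mm → contributes +14 837 256 mm⁴
  bottom flange (beyond web): d = -99 mm → contributes +14 837 256 mm⁴
Total I = 40 479 012 mm⁴.
For the y-axis: x̄ = 42.493 mm.
Repeating about the centroidal y-axis gives I_y = 11 353 223 mm⁴.
Polar second moment: J = I_x + I_y = 51 832 235 mm⁴.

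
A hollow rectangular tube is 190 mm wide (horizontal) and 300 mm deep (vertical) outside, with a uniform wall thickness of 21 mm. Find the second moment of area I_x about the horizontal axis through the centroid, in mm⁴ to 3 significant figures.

Treat the section as a set of non-overlapping primitives; coordinates are from the bounding-box lower-left.
Outer rectangle: 190 × 300, A = 57 000 mm², y = 150 mm, Ī = 427 500 000 mm⁴.
Inner void (subtracted): 148 × 258, A = 38 184 mm², y = 150 mm, Ī = 211 806 648 mm⁴.
By symmetry the centroid is at mid-height, ȳ = 150 mm.
All pieces are centred on the horizontal axis through the centroid, so I = ΣĪ (holes subtracted) = 215 693 352 mm⁴.

I_x ≈ 2.16 × 10⁸ mm⁴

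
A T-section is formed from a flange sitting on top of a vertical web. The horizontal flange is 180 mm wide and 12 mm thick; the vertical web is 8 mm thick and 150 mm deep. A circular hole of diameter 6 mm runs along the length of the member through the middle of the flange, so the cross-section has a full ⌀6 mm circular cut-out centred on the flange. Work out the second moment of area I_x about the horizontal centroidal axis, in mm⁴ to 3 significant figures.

Treat the section as a set of non-overlapping primitives; coordinates are from the bounding-box lower-left.
Flange: 180 × 12, A = 2 160 mm², y = 156 mm, Ī = 25 920 mm⁴.
Web: 8 × 150, A = 1 200 mm², y = 75 mm, Ī = 2 250 000 mm⁴.
Hole (subtracted): ⌀6, A = 28.274 mm², y = 156 mm, Ī = 63.617 mm⁴.
Centroid: ȳ = ΣA·y / ΣA = 126.83 mm.
Transfer each piece to the horizontal centroidal axis using Ī + A·d² with d = y − 126.83:
  flange: d = 29.174 mm → contributes +1 864 353 mm⁴
  web: d = -51.826 mm → contributes +5 473 112 mm⁴
  hole: d = 29.174 mm → contributes −24 129 mm⁴
Total I = 7 313 337 mm⁴.

I_x ≈ 7.31 × 10⁶ mm⁴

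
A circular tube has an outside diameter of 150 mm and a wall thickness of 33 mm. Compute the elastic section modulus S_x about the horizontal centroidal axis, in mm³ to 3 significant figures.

Split into non-overlapping primitives; take the origin at the lower-left of the bounding box.
Outer circle: ⌀150, A = 17 671 mm², y = 75 mm, Ī = 24 850 489 mm⁴.
Bore (subtracted): ⌀84, A = 5541.8 mm², y = 75 mm, Ī = 2 443 920 mm⁴.
By symmetry the centroid is at mid-height, ȳ = 75 mm.
All pieces are centred on the horizontal centroidal axis, so I = ΣĪ (holes subtracted) = 22 406 568 mm⁴.
Extreme fibre distance c = 75 mm; S = I/c = 298 754 mm³.

S_x ≈ 2.99 × 10⁵ mm³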